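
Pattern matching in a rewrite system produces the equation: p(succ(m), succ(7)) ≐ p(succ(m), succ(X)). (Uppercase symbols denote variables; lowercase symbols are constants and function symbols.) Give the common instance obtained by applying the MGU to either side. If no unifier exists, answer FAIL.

Decompose p/2: succ(m) ≐ succ(m),  succ(7) ≐ succ(X).
Delete trivial equation succ(m) ≐ succ(m).
Decompose succ/1: 7 ≐ X.
Bind X := 7.
Applying the MGU to either side gives p(succ(m), succ(7)).

p(succ(m), succ(7))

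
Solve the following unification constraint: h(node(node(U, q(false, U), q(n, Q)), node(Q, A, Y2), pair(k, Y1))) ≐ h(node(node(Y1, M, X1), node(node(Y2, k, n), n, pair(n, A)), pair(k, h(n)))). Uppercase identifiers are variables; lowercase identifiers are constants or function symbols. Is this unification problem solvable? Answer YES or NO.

Decompose h/1: node(node(U, q(false, U), q(n, Q)), node(Q, A, Y2), pair(k, Y1)) ≐ node(node(Y1, M, X1), node(node(Y2, k, n), n, pair(n, A)), pair(k, h(n))).
Decompose node/3: node(U, q(false, U), q(n, Q)) ≐ node(Y1, M, X1),  node(Q, A, Y2) ≐ node(node(Y2, k, n), n, pair(n, A)),  pair(k, Y1) ≐ pair(k, h(n)).
Decompose node/3: U ≐ Y1,  q(false, U) ≐ M,  q(n, Q) ≐ X1.
Bind U := Y1; substituting into the one remaining equation that mentions U gives: q(false, Y1) ≐ M.
Bind M := q(false, Y1); no other remaining equation mentions M.
Bind X1 := q(n, Q); no other remaining equation mentions X1.
Decompose node/3: Q ≐ node(Y2, k, n),  A ≐ n,  Y2 ≐ pair(n, A).
Bind Q := node(Y2, k, n); no other remaining equation mentions Q. Substituting into the earlier binding gives X1 := q(n, node(Y2, k, n)).
Bind A := n; substituting into the one remaining equation that mentions A gives: Y2 ≐ pair(n, n).
Bind Y2 := pair(n, n); no other remaining equation mentions Y2. Substituting into the earlier bindings gives X1 := q(n, node(pair(n, n), k, n)), Q := node(pair(n, n), k, n).
Decompose pair/2: k ≐ k,  Y1 ≐ h(n).
Delete trivial equation k ≐ k.
Bind Y1 := h(n). Substituting into the earlier bindings gives U := h(n), M := q(false, h(n)).
No equations remain and no clash or occurs-check failure arose, so a unifier exists.

YES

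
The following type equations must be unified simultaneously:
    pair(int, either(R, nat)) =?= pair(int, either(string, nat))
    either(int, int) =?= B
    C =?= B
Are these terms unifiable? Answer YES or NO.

YES

Decompose pair/2: int =?= int,  either(R, nat) =?= either(string, nat).
Delete trivial equation int =?= int.
Decompose either/2: R =?= string,  nat =?= nat.
Bind R := string; no other remaining equation mentions R.
Delete trivial equation nat =?= nat.
Bind B := either(int, int); substituting into the remaining equation gives: C =?= either(int, int).
Bind C := either(int, int).
No equations remain and no clash or occurs-check failure arose, so a unifier exists.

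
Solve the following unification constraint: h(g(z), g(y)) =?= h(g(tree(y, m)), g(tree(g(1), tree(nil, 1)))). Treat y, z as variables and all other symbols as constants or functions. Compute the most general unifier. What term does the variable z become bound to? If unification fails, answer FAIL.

tree(tree(g(1), tree(nil, 1)), m)

Decompose h/2: g(z) =?= g(tree(y, m)),  g(y) =?= g(tree(g(1), tree(nil, 1))).
Decompose g/1: z =?= tree(y, m).
Bind z := tree(y, m); no other remaining equation mentions z.
Decompose g/1: y =?= tree(g(1), tree(nil, 1)).
Bind y := tree(g(1), tree(nil, 1)). Substituting into the earlier binding gives z := tree(tree(g(1), tree(nil, 1)), m).
MGU = { z ↦ tree(tree(g(1), tree(nil, 1)), m), y ↦ tree(g(1), tree(nil, 1)) }, so z ↦ tree(tree(g(1), tree(nil, 1)), m).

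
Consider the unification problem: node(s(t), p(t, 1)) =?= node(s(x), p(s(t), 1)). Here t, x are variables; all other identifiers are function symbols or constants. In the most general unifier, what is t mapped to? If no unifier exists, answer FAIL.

FAIL

Decompose node/2: s(t) =?= s(x),  p(t, 1) =?= p(s(t), 1).
Decompose s/1: t =?= x.
Bind t := x; substituting into the remaining equation gives: p(x, 1) =?= p(s(x), 1).
Decompose p/2: x =?= s(x),  1 =?= 1.
Occurs check fails: x occurs in s(x); the equation x =?= s(x) has no finite solution.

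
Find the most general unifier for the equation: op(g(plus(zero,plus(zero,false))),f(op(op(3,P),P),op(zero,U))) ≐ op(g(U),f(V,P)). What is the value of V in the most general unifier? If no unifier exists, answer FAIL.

Decompose op/2: g(plus(zero,plus(zero,false))) ≐ g(U),  f(op(op(3,P),P),op(zero,U)) ≐ f(V,P).
Decompose g/1: plus(zero,plus(zero,false)) ≐ U.
Bind U := plus(zero,plus(zero,false)); substituting into the remaining equation gives: f(op(op(3,P),P),op(zero,plus(zero,plus(zero,false)))) ≐ f(V,P).
Decompose f/2: op(op(3,P),P) ≐ V,  op(zero,plus(zero,plus(zero,false))) ≐ P.
Bind V := op(op(3,P),P); no other remaining equation mentions V.
Bind P := op(zero,plus(zero,plus(zero,false))). Substituting into the earlier binding gives V := op(op(3,op(zero,plus(zero,plus(zero,false)))),op(zero,plus(zero,plus(zero,false)))).
MGU = { U -> plus(zero,plus(zero,false)), V -> op(op(3,op(zero,plus(zero,plus(zero,false)))),op(zero,plus(zero,plus(zero,false)))), P -> op(zero,plus(zero,plus(zero,false))) }, so V -> op(op(3,op(zero,plus(zero,plus(zero,false)))),op(zero,plus(zero,plus(zero,false)))).

op(op(3,op(zero,plus(zero,plus(zero,false)))),op(zero,plus(zero,plus(zero,false))))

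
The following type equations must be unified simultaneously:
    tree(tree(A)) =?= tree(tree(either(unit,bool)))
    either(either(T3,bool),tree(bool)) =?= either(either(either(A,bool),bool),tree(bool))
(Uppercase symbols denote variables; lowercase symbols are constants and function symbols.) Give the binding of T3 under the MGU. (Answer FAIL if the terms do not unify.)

either(either(unit,bool),bool)

Decompose tree/1: tree(A) =?= tree(either(unit,bool)).
Decompose tree/1: A =?= either(unit,bool).
Bind A := either(unit,bool); substituting into the remaining equation gives: either(either(T3,bool),tree(bool)) =?= either(either(either(either(unit,bool),bool),bool),tree(bool)).
Decompose either/2: either(T3,bool) =?= either(either(either(unit,bool),bool),bool),  tree(bool) =?= tree(bool).
Decompose either/2: T3 =?= either(either(unit,bool),bool),  bool =?= bool.
Bind T3 := either(either(unit,bool),bool); no other remaining equation mentions T3.
Delete trivial equation bool =?= bool.
Delete trivial equation tree(bool) =?= tree(bool).
MGU = { A ↦ either(unit,bool), T3 ↦ either(either(unit,bool),bool) }, so T3 ↦ either(either(unit,bool),bool).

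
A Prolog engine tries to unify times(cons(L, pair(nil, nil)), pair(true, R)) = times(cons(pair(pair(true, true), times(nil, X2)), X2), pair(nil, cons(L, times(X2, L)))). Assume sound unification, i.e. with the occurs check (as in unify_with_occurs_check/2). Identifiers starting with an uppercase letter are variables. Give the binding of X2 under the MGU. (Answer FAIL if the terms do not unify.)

FAIL

Decompose times/2: cons(L, pair(nil, nil)) = cons(pair(pair(true, true), times(nil, X2)), X2),  pair(true, R) = pair(nil, cons(L, times(X2, L))).
Decompose cons/2: L = pair(pair(true, true), times(nil, X2)),  pair(nil, nil) = X2.
Bind L := pair(pair(true, true), times(nil, X2)); substituting into the one remaining equation that mentions L gives: pair(true, R) = pair(nil, cons(pair(pair(true, true), times(nil, X2)), times(X2, pair(pair(true, true), times(nil, X2))))).
Bind X2 := pair(nil, nil); substituting into the remaining equation gives: pair(true, R) = pair(nil, cons(pair(pair(true, true), times(nil, pair(nil, nil))), times(pair(nil, nil), pair(pair(true, true), times(nil, pair(nil, nil)))))). Substituting into the earlier binding gives L := pair(pair(true, true), times(nil, pair(nil, nil))).
Decompose pair/2: true = nil,  R = cons(pair(pair(true, true), times(nil, pair(nil, nil))), times(pair(nil, nil), pair(pair(true, true), times(nil, pair(nil, nil))))).
Clash: constants true and nil differ; no unifier exists.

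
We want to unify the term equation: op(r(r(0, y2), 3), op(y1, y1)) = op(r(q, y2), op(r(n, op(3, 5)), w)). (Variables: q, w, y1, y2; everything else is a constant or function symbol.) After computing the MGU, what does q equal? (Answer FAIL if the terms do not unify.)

Decompose op/2: r(r(0, y2), 3) = r(q, y2),  op(y1, y1) = op(r(n, op(3, 5)), w).
Decompose r/2: r(0, y2) = q,  3 = y2.
Bind q := r(0, y2); no other remaining equation mentions q.
Bind y2 := 3; no other remaining equation mentions y2. Substituting into the earlier binding gives q := r(0, 3).
Decompose op/2: y1 = r(n, op(3, 5)),  y1 = w.
Bind y1 := r(n, op(3, 5)); substituting into the remaining equation gives: r(n, op(3, 5)) = w.
Bind w := r(n, op(3, 5)).
MGU = { q -> r(0, 3), y2 -> 3, y1 -> r(n, op(3, 5)), w -> r(n, op(3, 5)) }, so q -> r(0, 3).

r(0, 3)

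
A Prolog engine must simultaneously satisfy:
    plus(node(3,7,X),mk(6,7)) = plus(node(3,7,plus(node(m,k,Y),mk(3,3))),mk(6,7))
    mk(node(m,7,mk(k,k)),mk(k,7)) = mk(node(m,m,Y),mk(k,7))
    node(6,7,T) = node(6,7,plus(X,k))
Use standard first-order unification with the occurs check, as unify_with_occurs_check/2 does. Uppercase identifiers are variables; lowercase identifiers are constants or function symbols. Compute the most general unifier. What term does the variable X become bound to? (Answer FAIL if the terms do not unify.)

FAIL

Decompose plus/2: node(3,7,X) = node(3,7,plus(node(m,k,Y),mk(3,3))),  mk(6,7) = mk(6,7).
Decompose node/3: 3 = 3,  7 = 7,  X = plus(node(m,k,Y),mk(3,3)).
Delete trivial equation 3 = 3.
Delete trivial equation 7 = 7.
Bind X := plus(node(m,k,Y),mk(3,3)); substituting into the one remaining equation that mentions X gives: node(6,7,T) = node(6,7,plus(plus(node(m,k,Y),mk(3,3)),k)).
Delete trivial equation mk(6,7) = mk(6,7).
Decompose mk/2: node(m,7,mk(k,k)) = node(m,m,Y),  mk(k,7) = mk(k,7).
Decompose node/3: m = m,  7 = m,  mk(k,k) = Y.
Delete trivial equation m = m.
Clash: constants 7 and m differ; no unifier exists.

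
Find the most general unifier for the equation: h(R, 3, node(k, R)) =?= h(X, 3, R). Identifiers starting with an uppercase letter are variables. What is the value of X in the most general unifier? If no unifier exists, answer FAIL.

Decompose h/3: R =?= X,  3 =?= 3,  node(k, R) =?= R.
Bind R := X; substituting into the one remaining equation that mentions R gives: node(k, X) =?= X.
Delete trivial equation 3 =?= 3.
Occurs check fails: X occurs in node(k, X); the equation X =?= node(k, X) has no finite solution.

FAIL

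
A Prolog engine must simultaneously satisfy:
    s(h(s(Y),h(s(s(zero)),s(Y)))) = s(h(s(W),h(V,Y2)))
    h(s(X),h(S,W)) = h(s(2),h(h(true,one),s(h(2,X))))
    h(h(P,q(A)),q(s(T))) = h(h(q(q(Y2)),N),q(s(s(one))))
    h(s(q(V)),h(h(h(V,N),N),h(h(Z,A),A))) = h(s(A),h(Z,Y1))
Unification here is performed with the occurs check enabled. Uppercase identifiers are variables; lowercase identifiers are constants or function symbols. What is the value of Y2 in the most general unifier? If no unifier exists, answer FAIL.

s(s(h(2,2)))

Decompose s/1: h(s(Y),h(s(s(zero)),s(Y))) = h(s(W),h(V,Y2)).
Decompose h/2: s(Y) = s(W),  h(s(s(zero)),s(Y)) = h(V,Y2).
Decompose s/1: Y = W.
Bind Y := W; substituting into the one remaining equation that mentions Y gives: h(s(s(zero)),s(W)) = h(V,Y2).
Decompose h/2: s(s(zero)) = V,  s(W) = Y2.
Bind V := s(s(zero)); substituting into the one remaining equation that mentions V gives: h(s(q(s(s(zero)))),h(h(h(s(s(zero)),N),N),h(h(Z,A),A))) = h(s(A),h(Z,Y1)).
Bind Y2 := s(W); substituting into the one remaining equation that mentions Y2 gives: h(h(P,q(A)),q(s(T))) = h(h(q(q(s(W))),N),q(s(s(one)))).
Decompose h/2: s(X) = s(2),  h(S,W) = h(h(true,one),s(h(2,X))).
Decompose s/1: X = 2.
Bind X := 2; substituting into the one remaining equation that mentions X gives: h(S,W) = h(h(true,one),s(h(2,2))).
Decompose h/2: S = h(true,one),  W = s(h(2,2)).
Bind S := h(true,one); no other remaining equation mentions S.
Bind W := s(h(2,2)); substituting into the one remaining equation that mentions W gives: h(h(P,q(A)),q(s(T))) = h(h(q(q(s(s(h(2,2))))),N),q(s(s(one)))). Substituting into the earlier bindings gives Y := s(h(2,2)), Y2 := s(s(h(2,2))).
Decompose h/2: h(P,q(A)) = h(q(q(s(s(h(2,2))))),N),  q(s(T)) = q(s(s(one))).
Decompose h/2: P = q(q(s(s(h(2,2))))),  q(A) = N.
Bind P := q(q(s(s(h(2,2))))); no other remaining equation mentions P.
Bind N := q(A); substituting into the one remaining equation that mentions N gives: h(s(q(s(s(zero)))),h(h(h(s(s(zero)),q(A)),q(A)),h(h(Z,A),A))) = h(s(A),h(Z,Y1)).
Decompose q/1: s(T) = s(s(one)).
Decompose s/1: T = s(one).
Bind T := s(one); no other remaining equation mentions T.
Decompose h/2: s(q(s(s(zero)))) = s(A),  h(h(h(s(s(zero)),q(A)),q(A)),h(h(Z,A),A)) = h(Z,Y1).
Decompose s/1: q(s(s(zero))) = A.
Bind A := q(s(s(zero))); substituting into the remaining equation gives: h(h(h(s(s(zero)),q(q(s(s(zero))))),q(q(s(s(zero))))),h(h(Z,q(s(s(zero)))),q(s(s(zero))))) = h(Z,Y1). Substituting into the earlier binding gives N := q(q(s(s(zero)))).
Decompose h/2: h(h(s(s(zero)),q(q(s(s(zero))))),q(q(s(s(zero))))) = Z,  h(h(Z,q(s(s(zero)))),q(s(s(zero)))) = Y1.
Bind Z := h(h(s(s(zero)),q(q(s(s(zero))))),q(q(s(s(zero))))); substituting into the remaining equation gives: h(h(h(h(s(s(zero)),q(q(s(s(zero))))),q(q(s(s(zero))))),q(s(s(zero)))),q(s(s(zero)))) = Y1.
Bind Y1 := h(h(h(h(s(s(zero)),q(q(s(s(zero))))),q(q(s(s(zero))))),q(s(s(zero)))),q(s(s(zero)))).
MGU = { Y -> s(h(2,2)), V -> s(s(zero)), Y2 -> s(s(h(2,2))), X -> 2, S -> h(true,one), W -> s(h(2,2)), P -> q(q(s(s(h(2,2))))), N -> q(q(s(s(zero)))), T -> s(one), A -> q(s(s(zero))), Z -> h(h(s(s(zero)),q(q(s(s(zero))))),q(q(s(s(zero))))), Y1 -> h(h(h(h(s(s(zero)),q(q(s(s(zero))))),q(q(s(s(zero))))),q(s(s(zero)))),q(s(s(zero)))) }, so Y2 -> s(s(h(2,2))).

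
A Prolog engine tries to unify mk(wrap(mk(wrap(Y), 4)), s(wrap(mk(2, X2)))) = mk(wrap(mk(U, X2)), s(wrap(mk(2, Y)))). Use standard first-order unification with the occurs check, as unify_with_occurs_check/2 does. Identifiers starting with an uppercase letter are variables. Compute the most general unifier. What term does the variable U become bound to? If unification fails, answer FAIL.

wrap(4)

Decompose mk/2: wrap(mk(wrap(Y), 4)) = wrap(mk(U, X2)),  s(wrap(mk(2, X2))) = s(wrap(mk(2, Y))).
Decompose wrap/1: mk(wrap(Y), 4) = mk(U, X2).
Decompose mk/2: wrap(Y) = U,  4 = X2.
Bind U := wrap(Y); no other remaining equation mentions U.
Bind X2 := 4; substituting into the remaining equation gives: s(wrap(mk(2, 4))) = s(wrap(mk(2, Y))).
Decompose s/1: wrap(mk(2, 4)) = wrap(mk(2, Y)).
Decompose wrap/1: mk(2, 4) = mk(2, Y).
Decompose mk/2: 2 = 2,  4 = Y.
Delete trivial equation 2 = 2.
Bind Y := 4. Substituting into the earlier binding gives U := wrap(4).
MGU = { U -> wrap(4), X2 -> 4, Y -> 4 }, so U -> wrap(4).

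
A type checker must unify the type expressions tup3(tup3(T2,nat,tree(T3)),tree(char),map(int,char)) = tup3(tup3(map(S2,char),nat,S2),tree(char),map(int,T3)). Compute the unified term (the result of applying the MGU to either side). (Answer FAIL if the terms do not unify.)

Decompose tup3/3: tup3(T2,nat,tree(T3)) = tup3(map(S2,char),nat,S2),  tree(char) = tree(char),  map(int,char) = map(int,T3).
Decompose tup3/3: T2 = map(S2,char),  nat = nat,  tree(T3) = S2.
Bind T2 := map(S2,char); no other remaining equation mentions T2.
Delete trivial equation nat = nat.
Bind S2 := tree(T3); no other remaining equation mentions S2. Substituting into the earlier binding gives T2 := map(tree(T3),char).
Delete trivial equation tree(char) = tree(char).
Decompose map/2: int = int,  char = T3.
Delete trivial equation int = int.
Bind T3 := char. Substituting into the earlier bindings gives T2 := map(tree(char),char), S2 := tree(char).
Applying the MGU to either side gives tup3(tup3(map(tree(char),char),nat,tree(char)),tree(char),map(int,char)).

tup3(tup3(map(tree(char),char),nat,tree(char)),tree(char),map(int,char))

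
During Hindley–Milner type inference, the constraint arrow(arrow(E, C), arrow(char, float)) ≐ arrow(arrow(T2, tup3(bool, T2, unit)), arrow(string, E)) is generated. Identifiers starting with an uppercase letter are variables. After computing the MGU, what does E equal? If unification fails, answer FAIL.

FAIL

Decompose arrow/2: arrow(E, C) ≐ arrow(T2, tup3(bool, T2, unit)),  arrow(char, float) ≐ arrow(string, E).
Decompose arrow/2: E ≐ T2,  C ≐ tup3(bool, T2, unit).
Bind E := T2; substituting into the one remaining equation that mentions E gives: arrow(char, float) ≐ arrow(string, T2).
Bind C := tup3(bool, T2, unit); no other remaining equation mentions C.
Decompose arrow/2: char ≐ string,  float ≐ T2.
Clash: constants char and string differ; no unifier exists.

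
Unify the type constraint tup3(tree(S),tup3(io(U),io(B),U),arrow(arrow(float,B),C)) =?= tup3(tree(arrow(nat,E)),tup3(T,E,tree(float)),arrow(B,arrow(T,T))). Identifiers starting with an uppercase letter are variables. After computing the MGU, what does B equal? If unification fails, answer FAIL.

FAIL

Decompose tup3/3: tree(S) =?= tree(arrow(nat,E)),  tup3(io(U),io(B),U) =?= tup3(T,E,tree(float)),  arrow(arrow(float,B),C) =?= arrow(B,arrow(T,T)).
Decompose tree/1: S =?= arrow(nat,E).
Bind S := arrow(nat,E); no other remaining equation mentions S.
Decompose tup3/3: io(U) =?= T,  io(B) =?= E,  U =?= tree(float).
Bind T := io(U); substituting into the one remaining equation that mentions T gives: arrow(arrow(float,B),C) =?= arrow(B,arrow(io(U),io(U))).
Bind E := io(B); no other remaining equation mentions E. Substituting into the earlier binding gives S := arrow(nat,io(B)).
Bind U := tree(float); substituting into the remaining equation gives: arrow(arrow(float,B),C) =?= arrow(B,arrow(io(tree(float)),io(tree(float)))). Substituting into the earlier binding gives T := io(tree(float)).
Decompose arrow/2: arrow(float,B) =?= B,  C =?= arrow(io(tree(float)),io(tree(float))).
Occurs check fails: B occurs in arrow(float,B); the equation B =?= arrow(float,B) has no finite solution.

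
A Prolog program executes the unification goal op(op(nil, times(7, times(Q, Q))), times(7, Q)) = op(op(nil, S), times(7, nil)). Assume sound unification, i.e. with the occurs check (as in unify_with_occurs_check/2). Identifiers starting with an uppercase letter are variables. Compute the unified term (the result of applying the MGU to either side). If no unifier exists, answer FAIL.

Decompose op/2: op(nil, times(7, times(Q, Q))) = op(nil, S),  times(7, Q) = times(7, nil).
Decompose op/2: nil = nil,  times(7, times(Q, Q)) = S.
Delete trivial equation nil = nil.
Bind S := times(7, times(Q, Q)); no other remaining equation mentions S.
Decompose times/2: 7 = 7,  Q = nil.
Delete trivial equation 7 = 7.
Bind Q := nil. Substituting into the earlier binding gives S := times(7, times(nil, nil)).
Applying the MGU to either side gives op(op(nil, times(7, times(nil, nil))), times(7, nil)).

op(op(nil, times(7, times(nil, nil))), times(7, nil))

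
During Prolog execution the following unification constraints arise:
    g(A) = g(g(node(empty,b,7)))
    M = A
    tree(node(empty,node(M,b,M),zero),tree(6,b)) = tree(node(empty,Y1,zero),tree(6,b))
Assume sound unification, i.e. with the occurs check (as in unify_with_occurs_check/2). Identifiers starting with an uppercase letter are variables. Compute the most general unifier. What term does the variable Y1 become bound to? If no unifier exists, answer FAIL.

node(g(node(empty,b,7)),b,g(node(empty,b,7)))

Decompose g/1: A = g(node(empty,b,7)).
Bind A := g(node(empty,b,7)); substituting into the one remaining equation that mentions A gives: M = g(node(empty,b,7)).
Bind M := g(node(empty,b,7)); substituting into the remaining equation gives: tree(node(empty,node(g(node(empty,b,7)),b,g(node(empty,b,7))),zero),tree(6,b)) = tree(node(empty,Y1,zero),tree(6,b)).
Decompose tree/2: node(empty,node(g(node(empty,b,7)),b,g(node(empty,b,7))),zero) = node(empty,Y1,zero),  tree(6,b) = tree(6,b).
Decompose node/3: empty = empty,  node(g(node(empty,b,7)),b,g(node(empty,b,7))) = Y1,  zero = zero.
Delete trivial equation empty = empty.
Bind Y1 := node(g(node(empty,b,7)),b,g(node(empty,b,7))); no other remaining equation mentions Y1.
Delete trivial equation zero = zero.
Delete trivial equation tree(6,b) = tree(6,b).
MGU = { A = g(node(empty,b,7)), M = g(node(empty,b,7)), Y1 = node(g(node(empty,b,7)),b,g(node(empty,b,7))) }, so Y1 = node(g(node(empty,b,7)),b,g(node(empty,b,7))).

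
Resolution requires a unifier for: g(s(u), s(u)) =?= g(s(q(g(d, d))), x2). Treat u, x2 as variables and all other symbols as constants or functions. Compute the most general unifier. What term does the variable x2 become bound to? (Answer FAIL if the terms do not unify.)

s(q(g(d, d)))

Decompose g/2: s(u) =?= s(q(g(d, d))),  s(u) =?= x2.
Decompose s/1: u =?= q(g(d, d)).
Bind u := q(g(d, d)); substituting into the remaining equation gives: s(q(g(d, d))) =?= x2.
Bind x2 := s(q(g(d, d))).
MGU = { u := q(g(d, d)), x2 := s(q(g(d, d))) }, so x2 := s(q(g(d, d))).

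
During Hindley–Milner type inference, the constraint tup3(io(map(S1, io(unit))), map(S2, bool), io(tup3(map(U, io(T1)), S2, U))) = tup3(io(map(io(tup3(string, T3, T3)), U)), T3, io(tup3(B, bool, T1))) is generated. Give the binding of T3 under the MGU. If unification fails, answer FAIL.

map(bool, bool)

Decompose tup3/3: io(map(S1, io(unit))) = io(map(io(tup3(string, T3, T3)), U)),  map(S2, bool) = T3,  io(tup3(map(U, io(T1)), S2, U)) = io(tup3(B, bool, T1)).
Decompose io/1: map(S1, io(unit)) = map(io(tup3(string, T3, T3)), U).
Decompose map/2: S1 = io(tup3(string, T3, T3)),  io(unit) = U.
Bind S1 := io(tup3(string, T3, T3)); no other remaining equation mentions S1.
Bind U := io(unit); substituting into the one remaining equation that mentions U gives: io(tup3(map(io(unit), io(T1)), S2, io(unit))) = io(tup3(B, bool, T1)).
Bind T3 := map(S2, bool); no other remaining equation mentions T3. Substituting into the earlier binding gives S1 := io(tup3(string, map(S2, bool), map(S2, bool))).
Decompose io/1: tup3(map(io(unit), io(T1)), S2, io(unit)) = tup3(B, bool, T1).
Decompose tup3/3: map(io(unit), io(T1)) = B,  S2 = bool,  io(unit) = T1.
Bind B := map(io(unit), io(T1)); no other remaining equation mentions B.
Bind S2 := bool; no other remaining equation mentions S2. Substituting into the earlier bindings gives S1 := io(tup3(string, map(bool, bool), map(bool, bool))), T3 := map(bool, bool).
Bind T1 := io(unit). Substituting into the earlier binding gives B := map(io(unit), io(io(unit))).
MGU = { S1 := io(tup3(string, map(bool, bool), map(bool, bool))), U := io(unit), T3 := map(bool, bool), B := map(io(unit), io(io(unit))), S2 := bool, T1 := io(unit) }, so T3 := map(bool, bool).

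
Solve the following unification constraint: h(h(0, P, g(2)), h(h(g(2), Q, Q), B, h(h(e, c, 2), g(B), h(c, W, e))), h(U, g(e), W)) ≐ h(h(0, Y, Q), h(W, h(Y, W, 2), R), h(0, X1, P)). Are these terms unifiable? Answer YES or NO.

YES

Decompose h/3: h(0, P, g(2)) ≐ h(0, Y, Q),  h(h(g(2), Q, Q), B, h(h(e, c, 2), g(B), h(c, W, e))) ≐ h(W, h(Y, W, 2), R),  h(U, g(e), W) ≐ h(0, X1, P).
Decompose h/3: 0 ≐ 0,  P ≐ Y,  g(2) ≐ Q.
Delete trivial equation 0 ≐ 0.
Bind P := Y; substituting into the one remaining equation that mentions P gives: h(U, g(e), W) ≐ h(0, X1, Y).
Bind Q := g(2); substituting into the one remaining equation that mentions Q gives: h(h(g(2), g(2), g(2)), B, h(h(e, c, 2), g(B), h(c, W, e))) ≐ h(W, h(Y, W, 2), R).
Decompose h/3: h(g(2), g(2), g(2)) ≐ W,  B ≐ h(Y, W, 2),  h(h(e, c, 2), g(B), h(c, W, e)) ≐ R.
Bind W := h(g(2), g(2), g(2)); substituting into the remaining equations gives: B ≐ h(Y, h(g(2), g(2), g(2)), 2),  h(h(e, c, 2), g(B), h(c, h(g(2), g(2), g(2)), e)) ≐ R,  h(U, g(e), h(g(2), g(2), g(2))) ≐ h(0, X1, Y).
Bind B := h(Y, h(g(2), g(2), g(2)), 2); substituting into the one remaining equation that mentions B gives: h(h(e, c, 2), g(h(Y, h(g(2), g(2), g(2)), 2)), h(c, h(g(2), g(2), g(2)), e)) ≐ R.
Bind R := h(h(e, c, 2), g(h(Y, h(g(2), g(2), g(2)), 2)), h(c, h(g(2), g(2), g(2)), e)); no other remaining equation mentions R.
Decompose h/3: U ≐ 0,  g(e) ≐ X1,  h(g(2), g(2), g(2)) ≐ Y.
Bind U := 0; no other remaining equation mentions U.
Bind X1 := g(e); no other remaining equation mentions X1.
Bind Y := h(g(2), g(2), g(2)). Substituting into the earlier bindings gives P := h(g(2), g(2), g(2)), B := h(h(g(2), g(2), g(2)), h(g(2), g(2), g(2)), 2), R := h(h(e, c, 2), g(h(h(g(2), g(2), g(2)), h(g(2), g(2), g(2)), 2)), h(c, h(g(2), g(2), g(2)), e)).
No equations remain and no clash or occurs-check failure arose, so a unifier exists.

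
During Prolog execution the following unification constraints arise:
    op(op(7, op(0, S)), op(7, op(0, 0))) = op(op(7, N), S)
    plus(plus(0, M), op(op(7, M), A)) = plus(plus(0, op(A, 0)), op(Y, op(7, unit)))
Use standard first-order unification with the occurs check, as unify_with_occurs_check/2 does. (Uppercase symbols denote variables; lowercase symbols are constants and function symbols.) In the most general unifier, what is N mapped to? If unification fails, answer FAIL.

op(0, op(7, op(0, 0)))

Decompose op/2: op(7, op(0, S)) = op(7, N),  op(7, op(0, 0)) = S.
Decompose op/2: 7 = 7,  op(0, S) = N.
Delete trivial equation 7 = 7.
Bind N := op(0, S); no other remaining equation mentions N.
Bind S := op(7, op(0, 0)); no other remaining equation mentions S. Substituting into the earlier binding gives N := op(0, op(7, op(0, 0))).
Decompose plus/2: plus(0, M) = plus(0, op(A, 0)),  op(op(7, M), A) = op(Y, op(7, unit)).
Decompose plus/2: 0 = 0,  M = op(A, 0).
Delete trivial equation 0 = 0.
Bind M := op(A, 0); substituting into the remaining equation gives: op(op(7, op(A, 0)), A) = op(Y, op(7, unit)).
Decompose op/2: op(7, op(A, 0)) = Y,  A = op(7, unit).
Bind Y := op(7, op(A, 0)); no other remaining equation mentions Y.
Bind A := op(7, unit). Substituting into the earlier bindings gives M := op(op(7, unit), 0), Y := op(7, op(op(7, unit), 0)).
MGU = { N ↦ op(0, op(7, op(0, 0))), S ↦ op(7, op(0, 0)), M ↦ op(op(7, unit), 0), Y ↦ op(7, op(op(7, unit), 0)), A ↦ op(7, unit) }, so N ↦ op(0, op(7, op(0, 0))).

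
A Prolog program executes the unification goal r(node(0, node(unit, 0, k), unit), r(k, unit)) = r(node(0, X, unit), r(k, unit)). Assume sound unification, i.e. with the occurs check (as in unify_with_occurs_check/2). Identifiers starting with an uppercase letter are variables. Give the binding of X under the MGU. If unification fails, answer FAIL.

node(unit, 0, k)

Decompose r/2: node(0, node(unit, 0, k), unit) = node(0, X, unit),  r(k, unit) = r(k, unit).
Decompose node/3: 0 = 0,  node(unit, 0, k) = X,  unit = unit.
Delete trivial equation 0 = 0.
Bind X := node(unit, 0, k); no other remaining equation mentions X.
Delete trivial equation unit = unit.
Delete trivial equation r(k, unit) = r(k, unit).
MGU = { X ↦ node(unit, 0, k) }, so X ↦ node(unit, 0, k).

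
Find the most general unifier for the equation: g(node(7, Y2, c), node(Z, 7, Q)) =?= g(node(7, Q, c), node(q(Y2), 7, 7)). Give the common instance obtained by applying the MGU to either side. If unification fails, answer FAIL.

Decompose g/2: node(7, Y2, c) =?= node(7, Q, c),  node(Z, 7, Q) =?= node(q(Y2), 7, 7).
Decompose node/3: 7 =?= 7,  Y2 =?= Q,  c =?= c.
Delete trivial equation 7 =?= 7.
Bind Y2 := Q; substituting into the one remaining equation that mentions Y2 gives: node(Z, 7, Q) =?= node(q(Q), 7, 7).
Delete trivial equation c =?= c.
Decompose node/3: Z =?= q(Q),  7 =?= 7,  Q =?= 7.
Bind Z := q(Q); no other remaining equation mentions Z.
Delete trivial equation 7 =?= 7.
Bind Q := 7. Substituting into the earlier bindings gives Y2 := 7, Z := q(7).
Applying the MGU to either side gives g(node(7, 7, c), node(q(7), 7, 7)).

g(node(7, 7, c), node(q(7), 7, 7))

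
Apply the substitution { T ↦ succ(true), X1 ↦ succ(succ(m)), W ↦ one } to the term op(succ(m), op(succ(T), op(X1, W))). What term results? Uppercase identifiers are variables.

op(succ(m), op(succ(succ(true)), op(succ(succ(m)), one)))

Replace each occurrence of T with succ(true).
Replace each occurrence of X1 with succ(succ(m)).
Replace each occurrence of W with one.
Result: op(succ(m), op(succ(succ(true)), op(succ(succ(m)), one))).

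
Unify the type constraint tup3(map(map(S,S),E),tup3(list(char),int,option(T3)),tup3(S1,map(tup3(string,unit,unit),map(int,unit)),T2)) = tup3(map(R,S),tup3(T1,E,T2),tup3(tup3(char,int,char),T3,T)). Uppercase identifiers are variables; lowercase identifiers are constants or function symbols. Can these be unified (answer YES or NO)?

Decompose tup3/3: map(map(S,S),E) = map(R,S),  tup3(list(char),int,option(T3)) = tup3(T1,E,T2),  tup3(S1,map(tup3(string,unit,unit),map(int,unit)),T2) = tup3(tup3(char,int,char),T3,T).
Decompose map/2: map(S,S) = R,  E = S.
Bind R := map(S,S); no other remaining equation mentions R.
Bind E := S; substituting into the one remaining equation that mentions E gives: tup3(list(char),int,option(T3)) = tup3(T1,S,T2).
Decompose tup3/3: list(char) = T1,  int = S,  option(T3) = T2.
Bind T1 := list(char); no other remaining equation mentions T1.
Bind S := int; no other remaining equation mentions S. Substituting into the earlier bindings gives R := map(int,int), E := int.
Bind T2 := option(T3); substituting into the remaining equation gives: tup3(S1,map(tup3(string,unit,unit),map(int,unit)),option(T3)) = tup3(tup3(char,int,char),T3,T).
Decompose tup3/3: S1 = tup3(char,int,char),  map(tup3(string,unit,unit),map(int,unit)) = T3,  option(T3) = T.
Bind S1 := tup3(char,int,char); no other remaining equation mentions S1.
Bind T3 := map(tup3(string,unit,unit),map(int,unit)); substituting into the remaining equation gives: option(map(tup3(string,unit,unit),map(int,unit))) = T. Substituting into the earlier binding gives T2 := option(map(tup3(string,unit,unit),map(int,unit))).
Bind T := option(map(tup3(string,unit,unit),map(int,unit))).
No equations remain and no clash or occurs-check failure arose, so a unifier exists.

YES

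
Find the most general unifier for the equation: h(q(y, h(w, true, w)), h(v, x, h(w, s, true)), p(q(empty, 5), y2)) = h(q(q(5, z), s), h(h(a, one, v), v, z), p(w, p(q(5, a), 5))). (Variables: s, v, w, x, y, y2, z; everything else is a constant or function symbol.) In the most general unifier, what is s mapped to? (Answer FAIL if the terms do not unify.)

Decompose h/3: q(y, h(w, true, w)) = q(q(5, z), s),  h(v, x, h(w, s, true)) = h(h(a, one, v), v, z),  p(q(empty, 5), y2) = p(w, p(q(5, a), 5)).
Decompose q/2: y = q(5, z),  h(w, true, w) = s.
Bind y := q(5, z); no other remaining equation mentions y.
Bind s := h(w, true, w); substituting into the one remaining equation that mentions s gives: h(v, x, h(w, h(w, true, w), true)) = h(h(a, one, v), v, z).
Decompose h/3: v = h(a, one, v),  x = v,  h(w, h(w, true, w), true) = z.
Occurs check fails: v occurs in h(a, one, v); the equation v = h(a, one, v) has no finite solution.

FAIL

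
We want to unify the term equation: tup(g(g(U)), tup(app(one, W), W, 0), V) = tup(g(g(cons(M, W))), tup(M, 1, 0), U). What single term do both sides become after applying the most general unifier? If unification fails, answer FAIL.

tup(g(g(cons(app(one, 1), 1))), tup(app(one, 1), 1, 0), cons(app(one, 1), 1))

Decompose tup/3: g(g(U)) = g(g(cons(M, W))),  tup(app(one, W), W, 0) = tup(M, 1, 0),  V = U.
Decompose g/1: g(U) = g(cons(M, W)).
Decompose g/1: U = cons(M, W).
Bind U := cons(M, W); substituting into the one remaining equation that mentions U gives: V = cons(M, W).
Decompose tup/3: app(one, W) = M,  W = 1,  0 = 0.
Bind M := app(one, W); substituting into the one remaining equation that mentions M gives: V = cons(app(one, W), W). Substituting into the earlier binding gives U := cons(app(one, W), W).
Bind W := 1; substituting into the one remaining equation that mentions W gives: V = cons(app(one, 1), 1). Substituting into the earlier bindings gives U := cons(app(one, 1), 1), M := app(one, 1).
Delete trivial equation 0 = 0.
Bind V := cons(app(one, 1), 1).
Applying the MGU to either side gives tup(g(g(cons(app(one, 1), 1))), tup(app(one, 1), 1, 0), cons(app(one, 1), 1)).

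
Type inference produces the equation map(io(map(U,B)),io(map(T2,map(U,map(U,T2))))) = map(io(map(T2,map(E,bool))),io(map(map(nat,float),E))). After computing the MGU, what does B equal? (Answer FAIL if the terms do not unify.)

map(map(map(nat,float),map(map(nat,float),map(nat,float))),bool)

Decompose map/2: io(map(U,B)) = io(map(T2,map(E,bool))),  io(map(T2,map(U,map(U,T2)))) = io(map(map(nat,float),E)).
Decompose io/1: map(U,B) = map(T2,map(E,bool)).
Decompose map/2: U = T2,  B = map(E,bool).
Bind U := T2; substituting into the one remaining equation that mentions U gives: io(map(T2,map(T2,map(T2,T2)))) = io(map(map(nat,float),E)).
Bind B := map(E,bool); no other remaining equation mentions B.
Decompose io/1: map(T2,map(T2,map(T2,T2))) = map(map(nat,float),E).
Decompose map/2: T2 = map(nat,float),  map(T2,map(T2,T2)) = E.
Bind T2 := map(nat,float); substituting into the remaining equation gives: map(map(nat,float),map(map(nat,float),map(nat,float))) = E. Substituting into the earlier binding gives U := map(nat,float).
Bind E := map(map(nat,float),map(map(nat,float),map(nat,float))). Substituting into the earlier binding gives B := map(map(map(nat,float),map(map(nat,float),map(nat,float))),bool).
MGU = { U -> map(nat,float), B -> map(map(map(nat,float),map(map(nat,float),map(nat,float))),bool), T2 -> map(nat,float), E -> map(map(nat,float),map(map(nat,float),map(nat,float))) }, so B -> map(map(map(nat,float),map(map(nat,float),map(nat,float))),bool).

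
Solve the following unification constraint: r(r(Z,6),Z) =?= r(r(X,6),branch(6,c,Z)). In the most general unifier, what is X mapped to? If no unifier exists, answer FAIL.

FAIL

Decompose r/2: r(Z,6) =?= r(X,6),  Z =?= branch(6,c,Z).
Decompose r/2: Z =?= X,  6 =?= 6.
Bind Z := X; substituting into the one remaining equation that mentions Z gives: X =?= branch(6,c,X).
Delete trivial equation 6 =?= 6.
Occurs check fails: X occurs in branch(6,c,X); the equation X =?= branch(6,c,X) has no finite solution.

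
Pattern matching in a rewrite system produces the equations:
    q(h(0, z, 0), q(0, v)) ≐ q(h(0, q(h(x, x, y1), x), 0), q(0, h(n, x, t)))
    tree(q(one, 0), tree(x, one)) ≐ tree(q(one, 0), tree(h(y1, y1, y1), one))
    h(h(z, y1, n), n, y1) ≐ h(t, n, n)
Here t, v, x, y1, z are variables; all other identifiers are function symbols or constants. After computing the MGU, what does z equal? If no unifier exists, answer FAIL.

Decompose q/2: h(0, z, 0) ≐ h(0, q(h(x, x, y1), x), 0),  q(0, v) ≐ q(0, h(n, x, t)).
Decompose h/3: 0 ≐ 0,  z ≐ q(h(x, x, y1), x),  0 ≐ 0.
Delete trivial equation 0 ≐ 0.
Bind z := q(h(x, x, y1), x); substituting into the one remaining equation that mentions z gives: h(h(q(h(x, x, y1), x), y1, n), n, y1) ≐ h(t, n, n).
Delete trivial equation 0 ≐ 0.
Decompose q/2: 0 ≐ 0,  v ≐ h(n, x, t).
Delete trivial equation 0 ≐ 0.
Bind v := h(n, x, t); no other remaining equation mentions v.
Decompose tree/2: q(one, 0) ≐ q(one, 0),  tree(x, one) ≐ tree(h(y1, y1, y1), one).
Delete trivial equation q(one, 0) ≐ q(one, 0).
Decompose tree/2: x ≐ h(y1, y1, y1),  one ≐ one.
Bind x := h(y1, y1, y1); substituting into the one remaining equation that mentions x gives: h(h(q(h(h(y1, y1, y1), h(y1, y1, y1), y1), h(y1, y1, y1)), y1, n), n, y1) ≐ h(t, n, n). Substituting into the earlier bindings gives z := q(h(h(y1, y1, y1), h(y1, y1, y1), y1), h(y1, y1, y1)), v := h(n, h(y1, y1, y1), t).
Delete trivial equation one ≐ one.
Decompose h/3: h(q(h(h(y1, y1, y1), h(y1, y1, y1), y1), h(y1, y1, y1)), y1, n) ≐ t,  n ≐ n,  y1 ≐ n.
Bind t := h(q(h(h(y1, y1, y1), h(y1, y1, y1), y1), h(y1, y1, y1)), y1, n); no other remaining equation mentions t. Substituting into the earlier binding gives v := h(n, h(y1, y1, y1), h(q(h(h(y1, y1, y1), h(y1, y1, y1), y1), h(y1, y1, y1)), y1, n)).
Delete trivial equation n ≐ n.
Bind y1 := n. Substituting into the earlier bindings gives z := q(h(h(n, n, n), h(n, n, n), n), h(n, n, n)), v := h(n, h(n, n, n), h(q(h(h(n, n, n), h(n, n, n), n), h(n, n, n)), n, n)), x := h(n, n, n), t := h(q(h(h(n, n, n), h(n, n, n), n), h(n, n, n)), n, n).
MGU = { z := q(h(h(n, n, n), h(n, n, n), n), h(n, n, n)), v := h(n, h(n, n, n), h(q(h(h(n, n, n), h(n, n, n), n), h(n, n, n)), n, n)), x := h(n, n, n), t := h(q(h(h(n, n, n), h(n, n, n), n), h(n, n, n)), n, n), y1 := n }, so z := q(h(h(n, n, n), h(n, n, n), n), h(n, n, n)).

q(h(h(n, n, n), h(n, n, n), n), h(n, n, n))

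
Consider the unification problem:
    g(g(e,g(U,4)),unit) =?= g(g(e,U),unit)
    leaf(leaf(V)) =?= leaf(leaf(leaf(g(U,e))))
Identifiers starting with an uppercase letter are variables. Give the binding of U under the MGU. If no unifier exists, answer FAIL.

Decompose g/2: g(e,g(U,4)) =?= g(e,U),  unit =?= unit.
Decompose g/2: e =?= e,  g(U,4) =?= U.
Delete trivial equation e =?= e.
Occurs check fails: U occurs in g(U,4); the equation U =?= g(U,4) has no finite solution.

FAIL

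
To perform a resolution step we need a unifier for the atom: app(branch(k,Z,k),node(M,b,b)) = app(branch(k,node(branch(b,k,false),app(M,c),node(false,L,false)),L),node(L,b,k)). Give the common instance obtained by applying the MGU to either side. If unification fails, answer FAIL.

Decompose app/2: branch(k,Z,k) = branch(k,node(branch(b,k,false),app(M,c),node(false,L,false)),L),  node(M,b,b) = node(L,b,k).
Decompose branch/3: k = k,  Z = node(branch(b,k,false),app(M,c),node(false,L,false)),  k = L.
Delete trivial equation k = k.
Bind Z := node(branch(b,k,false),app(M,c),node(false,L,false)); no other remaining equation mentions Z.
Bind L := k; substituting into the remaining equation gives: node(M,b,b) = node(k,b,k). Substituting into the earlier binding gives Z := node(branch(b,k,false),app(M,c),node(false,k,false)).
Decompose node/3: M = k,  b = b,  b = k.
Bind M := k; no other remaining equation mentions M. Substituting into the earlier binding gives Z := node(branch(b,k,false),app(k,c),node(false,k,false)).
Delete trivial equation b = b.
Clash: constants b and k differ; no unifier exists.

FAIL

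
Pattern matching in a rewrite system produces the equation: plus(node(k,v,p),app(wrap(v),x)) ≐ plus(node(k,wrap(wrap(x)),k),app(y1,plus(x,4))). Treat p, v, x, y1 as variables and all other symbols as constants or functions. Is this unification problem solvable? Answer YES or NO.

Decompose plus/2: node(k,v,p) ≐ node(k,wrap(wrap(x)),k),  app(wrap(v),x) ≐ app(y1,plus(x,4)).
Decompose node/3: k ≐ k,  v ≐ wrap(wrap(x)),  p ≐ k.
Delete trivial equation k ≐ k.
Bind v := wrap(wrap(x)); substituting into the one remaining equation that mentions v gives: app(wrap(wrap(wrap(x))),x) ≐ app(y1,plus(x,4)).
Bind p := k; no other remaining equation mentions p.
Decompose app/2: wrap(wrap(wrap(x))) ≐ y1,  x ≐ plus(x,4).
Bind y1 := wrap(wrap(wrap(x))); no other remaining equation mentions y1.
Occurs check fails: x occurs in plus(x,4); the equation x ≐ plus(x,4) has no finite solution.

NO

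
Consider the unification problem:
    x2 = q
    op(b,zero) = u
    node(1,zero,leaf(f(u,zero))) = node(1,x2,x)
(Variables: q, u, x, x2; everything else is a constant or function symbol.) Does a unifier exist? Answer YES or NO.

YES

Bind x2 := q; substituting into the one remaining equation that mentions x2 gives: node(1,zero,leaf(f(u,zero))) = node(1,q,x).
Bind u := op(b,zero); substituting into the remaining equation gives: node(1,zero,leaf(f(op(b,zero),zero))) = node(1,q,x).
Decompose node/3: 1 = 1,  zero = q,  leaf(f(op(b,zero),zero)) = x.
Delete trivial equation 1 = 1.
Bind q := zero; no other remaining equation mentions q. Substituting into the earlier binding gives x2 := zero.
Bind x := leaf(f(op(b,zero),zero)).
No equations remain and no clash or occurs-check failure arose, so a unifier exists.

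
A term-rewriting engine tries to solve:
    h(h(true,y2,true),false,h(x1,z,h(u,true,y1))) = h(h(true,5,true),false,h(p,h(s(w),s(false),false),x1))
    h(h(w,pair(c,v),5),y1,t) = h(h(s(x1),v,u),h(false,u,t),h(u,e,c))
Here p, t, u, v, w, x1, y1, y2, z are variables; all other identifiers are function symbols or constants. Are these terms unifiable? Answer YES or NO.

NO

Decompose h/3: h(true,y2,true) = h(true,5,true),  false = false,  h(x1,z,h(u,true,y1)) = h(p,h(s(w),s(false),false),x1).
Decompose h/3: true = true,  y2 = 5,  true = true.
Delete trivial equation true = true.
Bind y2 := 5; no other remaining equation mentions y2.
Delete trivial equation true = true.
Delete trivial equation false = false.
Decompose h/3: x1 = p,  z = h(s(w),s(false),false),  h(u,true,y1) = x1.
Bind x1 := p; substituting into the 2 remaining equations that mention x1 gives: h(u,true,y1) = p,  h(h(w,pair(c,v),5),y1,t) = h(h(s(p),v,u),h(false,u,t),h(u,e,c)).
Bind z := h(s(w),s(false),false); no other remaining equation mentions z.
Bind p := h(u,true,y1); substituting into the remaining equation gives: h(h(w,pair(c,v),5),y1,t) = h(h(s(h(u,true,y1)),v,u),h(false,u,t),h(u,e,c)). Substituting into the earlier binding gives x1 := h(u,true,y1).
Decompose h/3: h(w,pair(c,v),5) = h(s(h(u,true,y1)),v,u),  y1 = h(false,u,t),  t = h(u,e,c).
Decompose h/3: w = s(h(u,true,y1)),  pair(c,v) = v,  5 = u.
Bind w := s(h(u,true,y1)); no other remaining equation mentions w. Substituting into the earlier binding gives z := h(s(s(h(u,true,y1))),s(false),false).
Occurs check fails: v occurs in pair(c,v); the equation v = pair(c,v) has no finite solution.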